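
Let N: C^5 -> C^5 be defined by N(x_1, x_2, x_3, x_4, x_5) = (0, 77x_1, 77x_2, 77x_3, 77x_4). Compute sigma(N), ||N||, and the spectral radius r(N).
sigma(N) = {0}; ||N|| = 77; r(N) = 0. (N is nilpotent with N^5 = 0.)

On C^5, N is a strictly lower-triangular matrix with 77 on the subdiagonal and zeros elsewhere, so its characteristic polynomial is lambda^5 and every eigenvalue is 0: sigma(N) = {0}. For the operator norm, N e_i = 77e_{i+1} for i = 1, ..., 4 and N e_5 = 0, so the singular values of N are 77 (with multiplicity 4) and 0; hence ||N|| = 77. The spectral radius r(N) = max|lambda| = 0. Note ||N|| > r(N) — characteristic of non-normal nilpotent operators. Indeed N^5 = 0.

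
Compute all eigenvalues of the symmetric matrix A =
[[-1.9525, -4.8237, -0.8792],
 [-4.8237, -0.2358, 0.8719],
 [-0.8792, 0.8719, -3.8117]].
sigma(A) ≈ {-6, -4, 4}

A is real symmetric, so its spectrum consists of real eigenvalues. Expanding the characteristic polynomial of the displayed matrix gives
  det(λ I - A) = p(λ) = λ^3 + (6)λ^2 + (-16)λ + (-95.9981).
Solving p(λ) = 0 yields eigenvalues ≈ -6, -4, 4. (A is shown rounded to 4 decimals, so these recover the underlying integer eigenvalues to within that precision.)
Verification: the trace of A = -6 equals the sum of eigenvalues -6, and det(A) ≈ 95.9981 matches the eigenvalue product 96.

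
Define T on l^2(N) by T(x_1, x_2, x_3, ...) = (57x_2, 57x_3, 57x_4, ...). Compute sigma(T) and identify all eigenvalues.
sigma(T) = closed disk {z in C : |z| ≤ 57}; sigma_p(T) = open disk {z in C : |z| < 57}

Note T = 57·V where V is the unit left shift (V x)_k = x_{k+1}; so sigma(T) = 57·sigma(V) and ||T|| = 57||V||. ||T x||^2 = 3249sum_{k≥2} |x_k|^2 ≤ 3249||x||^2, with equality on {x : x_1 = 0}, so ||T|| = 57. For any lambda with |lambda| < 57, set r = lambda/57 (|r| < 1); the vector x = (1, r, r^2, ...) is in l^2 and satisfies T x = 57(r, r^2, ...) = lambda x, so lambda is an eigenvalue. On the boundary |lambda| = 57 the geometric series diverges, so no l^2 eigenvector exists, but these lambda lie in the approximate point spectrum. Hence sigma(T) is the closed disk of radius 57 and sigma_p(T) is the open disk.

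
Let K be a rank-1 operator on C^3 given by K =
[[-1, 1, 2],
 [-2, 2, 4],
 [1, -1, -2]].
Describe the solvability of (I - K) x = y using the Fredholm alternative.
(I - K) is invertible (det(I - K) = 2 ≠ 0), so for every y in C^3 the equation (I - K) x = y has a unique solution.

K has rank 1, so it is an outer product K = u v^T: every row of K is a multiple of one row vector. Reading off the entries, u = (-1, -2, 1) and v = (1, -1, -2) (row i of K equals u_i·v^T). A rank-one matrix u v^T satisfies K u = u (v·u) and kills the (2)-dimensional subspace v^⊥, so its characteristic polynomial is lambda^2 (lambda - v·u) with v·u = tr K = -1. Hence the eigenvalues of I - K are 1 (multiplicity 2) and 1 - (-1) = 2, so det(I - K) = 2. (Direct check: I - K =
[[2, -1, -2],
 [2, -1, -4],
 [-1, 1, 3]]
has determinant 2.) The finite-dimensional Fredholm alternative says: either (I - K) is invertible, or ker(I - K) ≠ {0} and then range(I - K) = ker((I - K)^*)^⊥, with dim ker(I - K) = dim ker((I - K)^*). Since det(I - K) ≠ 0, 1 is not an eigenvalue of K and ker(I - K) = {0}, so we are in the first case: for every y there is a unique x = (I - K)^(-1) y. Explicitly, by the Sherman–Morrison formula, (I - u v^T)^(-1) = I + u v^T/(1 - v·u), i.e. (I - K)^(-1) = I + K/(2).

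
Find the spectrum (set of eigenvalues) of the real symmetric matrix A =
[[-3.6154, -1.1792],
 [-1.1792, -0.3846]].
sigma(A) ≈ {-4, 0}

A is real symmetric, so its spectrum consists of real eigenvalues. Expanding the characteristic polynomial of the displayed matrix gives
  det(λ I - A) = p(λ) = λ^2 + (4)λ + (0).
Solving p(λ) = 0 yields eigenvalues ≈ -4, 0. (A is shown rounded to 4 decimals, so these recover the underlying integer eigenvalues to within that precision.)
Verification: the trace of A = -4 equals the sum of eigenvalues -4, and det(A) ≈ -0.0000 matches the eigenvalue product 0.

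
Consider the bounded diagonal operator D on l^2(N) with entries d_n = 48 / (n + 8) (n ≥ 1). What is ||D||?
||D|| = 16/3 (attained at n = 1)

For D diagonal, ||D|| = sup_n |d_n| = sup_n 48/(n + 8). This is positive and strictly decreasing in n, so the supremum is attained at n = 1: d_1 = 48/(1 + 8) = 16/3. Hence ||D|| = 16/3.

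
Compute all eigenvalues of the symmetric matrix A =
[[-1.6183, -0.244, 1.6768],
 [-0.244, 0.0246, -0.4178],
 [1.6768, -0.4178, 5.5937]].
sigma(A) ≈ {-2, 0, 6}

A is real symmetric, so its spectrum consists of real eigenvalues. Expanding the characteristic polynomial of the displayed matrix gives
  det(λ I - A) = p(λ) = λ^3 + (-4)λ^2 + (-12)λ + (0).
Solving p(λ) = 0 yields eigenvalues ≈ -2, 0, 6. (A is shown rounded to 4 decimals, so these recover the underlying integer eigenvalues to within that precision.)
Verification: the trace of A = 4 equals the sum of eigenvalues 4, and det(A) ≈ -0.0005 matches the eigenvalue product 0.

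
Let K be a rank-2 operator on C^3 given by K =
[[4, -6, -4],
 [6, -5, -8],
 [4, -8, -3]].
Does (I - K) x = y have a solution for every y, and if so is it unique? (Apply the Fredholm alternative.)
(I - K) is invertible (det(I - K) = -24 ≠ 0), so for every y in C^3 the equation (I - K) x = y has a unique solution.

K has rank 2 and factors as K = U V^T = u1 v1^T + u2 v2^T with u1 = (-2, -1, -3), v1 = (0, 2, -1), u2 = (-2, -3, -2), v2 = (-2, 1, 3) (multiplying out reproduces the displayed K). The nonzero eigenvalues of U V^T coincide with those of the 2 x 2 matrix G = V^T U = [[v1·u1, v1·u2], [v2·u1, v2·u2]] = [[1, -4], [-6, -5]], and by the Sylvester determinant identity det(I_3 - U V^T) = det(I_2 - V^T U) = det([[0, 4], [6, 6]]) = (0)(6) - (4)(6) = -24. (Direct check: I - K =
[[-3, 6, 4],
 [-6, 6, 8],
 [-4, 8, 4]]
has determinant -24.) The finite-dimensional Fredholm alternative says: either (I - K) is invertible, or ker(I - K) ≠ {0} and then range(I - K) = ker((I - K)^*)^⊥, with dim ker(I - K) = dim ker((I - K)^*). Since det(I - K) ≠ 0, 1 is not an eigenvalue of K and ker(I - K) = {0}, so we are in the first case: for every y there is a unique x = (I - K)^(-1) y. (Explicitly, by the Woodbury identity, (I - U V^T)^(-1) = I + U (I_2 - G)^(-1) V^T.)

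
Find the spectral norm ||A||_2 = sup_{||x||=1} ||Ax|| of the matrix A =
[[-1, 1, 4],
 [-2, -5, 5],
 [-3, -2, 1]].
||A||_2 ≈ 8.3108 (= sqrt(largest eigenvalue of A^T A))

||A||_2 = sigma_max(A) = sqrt(lambda_max(A^T A)). Form the symmetric matrix M = A^T A =
[[14, 15, -17],
 [15, 30, -23],
 [-17, -23, 42]].
Its characteristic polynomial (trace, sum of principal 2x2 minors, determinant of M give the coefficients) is
  p(λ) = det(λ I - M) = λ^3 - 86λ^2 + 1225λ - 3844.
No integer candidate from the rational root theorem (±divisors of 3844) is a root, so the roots are irrational. The cubic discriminant is Δ = 855979072 > 0, so there are three distinct real roots. p(4) = -256 and p(5) = 256 have opposite signs, so a root lies in (4, 5); Newton's method refines it to λ ≈ 4.4648. p(12) = 200 and p(13) = -256 have opposite signs, so a root lies in (12, 13); Newton's method refines it to λ ≈ 12.4651. p(69) = -256 and p(70) = 3506 have opposite signs, so a root lies in (69, 70); Newton's method refines it to λ ≈ 69.0702. Check (Vieta): the three roots sum to 86, matching tr M = 86.
So the eigenvalues of A^T A are ≈ 4.4648, 12.4651, 69.0702 (all ≥ 0, as they must be for A^T A). The largest is λ_max ≈ 69.0702, hence ||A||_2 = sqrt(λ_max) ≈ 8.3108.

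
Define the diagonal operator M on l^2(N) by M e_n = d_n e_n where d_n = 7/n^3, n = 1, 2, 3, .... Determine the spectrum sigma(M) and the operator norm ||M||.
sigma(M) = {7/n^3 : n ≥ 1} ∪ {0}; ||M|| = 7

A bounded diagonal operator on l^2 with diagonal entries d_n has spectrum equal to the closure of {d_n : n ≥ 1}: every d_n is an eigenvalue (with eigenvector e_n), so {d_n} ⊂ sigma(M); the spectrum is closed, so its closure is too; and for lambda not in the closure, (M - lambda I) has bounded inverse (the diagonal entries 1/(d_n - lambda) are bounded). For our sequence d_n = 7/n^3, n = 1, 2, 3, ...:
  - {d_n} = {7/n^3 : n ≥ 1}; the only limit point is 0
  - closure = {7/n^3 : n ≥ 1} ∪ {0}
For the norm: a diagonal operator has ||M|| = sup_n |d_n|. Here d_n = 7/n^3 is positive and decreasing, so sup_n |d_n| = d_1 = 7. So ||M|| = 7.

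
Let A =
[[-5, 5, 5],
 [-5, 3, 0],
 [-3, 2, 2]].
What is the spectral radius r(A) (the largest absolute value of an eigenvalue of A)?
r(A) ≈ 4.6354

The eigenvalues of A are the roots of its characteristic polynomial. With M = A (coefficients from the trace, the sum of principal 2x2 minors, and det A):
  p(λ) = det(λ I - M) = λ^3 + 21λ - 15.
No integer candidate from the rational root theorem (±divisors of 15) is a root, so the roots are irrational. The cubic discriminant is Δ = -43119 < 0, so there is one real root and a complex-conjugate pair. p(0) = -15 and p(1) = 7 have opposite signs, so a root lies in (0, 1); Newton's method refines it to λ ≈ 0.6981. Dividing out (λ - (0.6981)) leaves approximately λ^2 + 0.6981λ + 21.4873. For λ^2 + 0.6981λ + 21.4873 the discriminant is -85.462. It is negative, so the remaining roots are the complex-conjugate pair λ ≈ -0.349 ± 4.6223i. Their product equals the constant term, so |λ|^2 ≈ 21.4873 and |λ| ≈ 4.6354.
Thus the eigenvalues (to 4 decimals) are 0.6981 (modulus 0.6981); -0.349 ± 4.6223i (modulus 4.6354). The spectral radius is the largest modulus: r(A) ≈ 4.6354. (Cross-check: r(A) ≤ ||A||_2 ≈ 10.7812; equality holds whenever A is normal, though it can also hold for some non-normal A.)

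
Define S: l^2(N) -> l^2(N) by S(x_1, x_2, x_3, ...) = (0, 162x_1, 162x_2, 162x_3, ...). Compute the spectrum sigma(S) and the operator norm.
sigma(S) = closed disk {z in C : |z| ≤ 162}; ||S|| = 162

Note S = 162·U where U is the unit right shift (U x)_k = x_{k-1} (with x_0 := 0); so ||S|| = 162||U|| and sigma(S) = 162·sigma(U). ||S x||^2 = sum_{k≥1} |162x_k|^2 = 26244||x||^2, so ||S|| = 162 and sigma(S) ⊂ {|z| ≤ 162}. For any |lambda| < 162, the equation (S - lambda I) x = 0 forces x_1 = 0, then 162x_k = lambda x_{k+1} ⇒ x = 0, so S has no eigenvalues. But (S - lambda I) is not surjective for |lambda| < 162: solving (S - lambda I) x = e_1 would require x_n proportional to (lambda/162)^(-n), which is not in l^2. So every |lambda| < 162 lies in the residual spectrum. The boundary |lambda| = 162 is in the approximate point spectrum (the spectrum is closed). Hence sigma(S) is the closed disk of radius 162.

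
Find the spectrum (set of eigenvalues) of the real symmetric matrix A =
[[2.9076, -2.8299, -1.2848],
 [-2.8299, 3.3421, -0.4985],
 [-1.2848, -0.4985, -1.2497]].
sigma(A) ≈ {-2, 1, 6}

A is real symmetric, so its spectrum consists of real eigenvalues. Expanding the characteristic polynomial of the displayed matrix gives
  det(λ I - A) = p(λ) = λ^3 + (-5)λ^2 + (-8)λ + (12).
Solving p(λ) = 0 yields eigenvalues ≈ -2, 1, 6. (A is shown rounded to 4 decimals, so these recover the underlying integer eigenvalues to within that precision.)
Verification: the trace of A = 5 equals the sum of eigenvalues 5, and det(A) ≈ -12.0003 matches the eigenvalue product -12.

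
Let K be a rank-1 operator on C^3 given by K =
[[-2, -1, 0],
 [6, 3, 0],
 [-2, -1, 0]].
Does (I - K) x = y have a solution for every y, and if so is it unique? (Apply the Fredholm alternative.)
(I - K) is singular (det(I - K) = 0, i.e. 1 ∈ sigma(K)). (I - K) x = y is solvable iff y ⊥ ker((I - K)^*) = span{(-2, -1, 0)}, i.e. iff -2y_1 - y_2 = 0. When solvable, the solutions are x = y + c·(1, -3, 1), c arbitrary (ker(I - K) = span{(1, -3, 1)}, dimension 1).

K has rank 1, so it is an outer product K = u v^T: every row of K is a multiple of one row vector. Reading off the entries, u = (1, -3, 1) and v = (-2, -1, 0) (row i of K equals u_i·v^T). A rank-one matrix u v^T satisfies K u = u (v·u) and kills the (2)-dimensional subspace v^⊥, so its characteristic polynomial is lambda^2 (lambda - v·u) with v·u = tr K = 1. Hence the eigenvalues of I - K are 1 (multiplicity 2) and 1 - (1) = 0, so det(I - K) = 0. (Direct check: I - K =
[[3, 1, 0],
 [-6, -2, 0],
 [2, 1, 1]]
has determinant 0.) So 1 is an eigenvalue of K and (I - K) is not invertible. The finite-dimensional Fredholm alternative says: either (I - K) is invertible, or ker(I - K) ≠ {0} and then range(I - K) = ker((I - K)^*)^⊥, with dim ker(I - K) = dim ker((I - K)^*). We are in the second case, so we need both kernels. Kernel of I - K: (I - K) u = u - u (v·u) = u - u = 0, so ker(I - K) = span{u} = span{(1, -3, 1)} (it is exactly 1-dimensional because rank(I - K) = 2). Kernel of the adjoint: K is real, so (I - K)^* = I - K^T = I - v u^T, and (I - v u^T) v = v - v (u·v) = 0; hence ker((I - K)^*) = span{v} = span{(-2, -1, 0)}. Therefore (I - K) x = y is solvable iff <y, v> = 0, i.e. iff -2y_1 - y_2 = 0. When this holds, K y = u (v·y) = 0, so (I - K) y = y and x = y is a particular solution; the full solution set is the line x = y + c·u = y + c·(1, -3, 1), c ∈ C.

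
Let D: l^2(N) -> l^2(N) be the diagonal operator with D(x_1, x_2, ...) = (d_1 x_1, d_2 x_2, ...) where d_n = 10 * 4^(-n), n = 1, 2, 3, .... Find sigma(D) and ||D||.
sigma(D) = {10 * 4^(-n) : n ≥ 1} ∪ {0}; ||D|| = 5/2

A bounded diagonal operator on l^2 with diagonal entries d_n has spectrum equal to the closure of {d_n : n ≥ 1}: every d_n is an eigenvalue (with eigenvector e_n), so {d_n} ⊂ sigma(D); the spectrum is closed, so its closure is too; and for lambda not in the closure, (D - lambda I) has bounded inverse (the diagonal entries 1/(d_n - lambda) are bounded). For our sequence d_n = 10 * 4^(-n), n = 1, 2, 3, ...:
  - {d_n} = {10 * 4^(-n) : n ≥ 1}; the only limit point is 0
  - closure = {10 * 4^(-n) : n ≥ 1} ∪ {0}
For the norm: a diagonal operator has ||D|| = sup_n |d_n|. Here d_n = 10 * 4^(-n) is positive and decreasing, so sup_n |d_n| = d_1 = 10/4 = 5/2. So ||D|| = 5/2.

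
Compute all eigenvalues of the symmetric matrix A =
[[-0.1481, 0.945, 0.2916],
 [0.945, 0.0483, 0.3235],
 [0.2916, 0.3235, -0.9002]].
sigma(A) ≈ {-1, 1} (-1 with multiplicity 2)

A is real symmetric, so its spectrum consists of real eigenvalues. Expanding the characteristic polynomial of the displayed matrix gives
  det(λ I - A) = p(λ) = λ^3 + (1)λ^2 + (-1)λ + (-1).
Solving p(λ) = 0 yields eigenvalues ≈ -1, -1, 1. (A is shown rounded to 4 decimals, so these recover the underlying integer eigenvalues to within that precision.)
Verification: the trace of A = -1 equals the sum of eigenvalues -1, and det(A) ≈ 1.0000 matches the eigenvalue product 1.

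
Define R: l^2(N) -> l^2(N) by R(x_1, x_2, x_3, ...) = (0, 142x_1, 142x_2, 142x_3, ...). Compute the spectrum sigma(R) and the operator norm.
sigma(R) = closed disk {z in C : |z| ≤ 142}; ||R|| = 142

Note R = 142·U where U is the unit right shift (U x)_k = x_{k-1} (with x_0 := 0); so ||R|| = 142||U|| and sigma(R) = 142·sigma(U). ||R x||^2 = sum_{k≥1} |142x_k|^2 = 20164||x||^2, so ||R|| = 142 and sigma(R) ⊂ {|z| ≤ 142}. For any |lambda| < 142, the equation (R - lambda I) x = 0 forces x_1 = 0, then 142x_k = lambda x_{k+1} ⇒ x = 0, so R has no eigenvalues. But (R - lambda I) is not surjective for |lambda| < 142: solving (R - lambda I) x = e_1 would require x_n proportional to (lambda/142)^(-n), which is not in l^2. So every |lambda| < 142 lies in the residual spectrum. The boundary |lambda| = 142 is in the approximate point spectrum (the spectrum is closed). Hence sigma(R) is the closed disk of radius 142.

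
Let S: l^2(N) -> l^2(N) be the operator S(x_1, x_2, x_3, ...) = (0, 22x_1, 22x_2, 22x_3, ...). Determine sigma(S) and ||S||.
sigma(S) = closed disk {z in C : |z| ≤ 22}; ||S|| = 22

Note S = 22·U where U is the unit right shift (U x)_k = x_{k-1} (with x_0 := 0); so ||S|| = 22||U|| and sigma(S) = 22·sigma(U). ||S x||^2 = sum_{k≥1} |22x_k|^2 = 484||x||^2, so ||S|| = 22 and sigma(S) ⊂ {|z| ≤ 22}. For any |lambda| < 22, the equation (S - lambda I) x = 0 forces x_1 = 0, then 22x_k = lambda x_{k+1} ⇒ x = 0, so S has no eigenvalues. But (S - lambda I) is not surjective for |lambda| < 22: solving (S - lambda I) x = e_1 would require x_n proportional to (lambda/22)^(-n), which is not in l^2. So every |lambda| < 22 lies in the residual spectrum. The boundary |lambda| = 22 is in the approximate point spectrum (the spectrum is closed). Hence sigma(S) is the closed disk of radius 22.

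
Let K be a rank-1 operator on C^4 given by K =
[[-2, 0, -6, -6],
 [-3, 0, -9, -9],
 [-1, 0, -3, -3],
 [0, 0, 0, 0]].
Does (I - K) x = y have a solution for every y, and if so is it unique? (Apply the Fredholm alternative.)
(I - K) is invertible (det(I - K) = 6 ≠ 0), so for every y in C^4 the equation (I - K) x = y has a unique solution.

K has rank 1, so it is an outer product K = u v^T: every row of K is a multiple of one row vector. Reading off the entries, u = (2, 3, 1, 0) and v = (-1, 0, -3, -3) (row i of K equals u_i·v^T). A rank-one matrix u v^T satisfies K u = u (v·u) and kills the (3)-dimensional subspace v^⊥, so its characteristic polynomial is lambda^3 (lambda - v·u) with v·u = tr K = -5. Hence the eigenvalues of I - K are 1 (multiplicity 3) and 1 - (-5) = 6, so det(I - K) = 6. (Direct check: I - K =
[[3, 0, 6, 6],
 [3, 1, 9, 9],
 [1, 0, 4, 3],
 [0, 0, 0, 1]]
has determinant 6.) The finite-dimensional Fredholm alternative says: either (I - K) is invertible, or ker(I - K) ≠ {0} and then range(I - K) = ker((I - K)^*)^⊥, with dim ker(I - K) = dim ker((I - K)^*). Since det(I - K) ≠ 0, 1 is not an eigenvalue of K and ker(I - K) = {0}, so we are in the first case: for every y there is a unique x = (I - K)^(-1) y. Explicitly, by the Sherman–Morrison formula, (I - u v^T)^(-1) = I + u v^T/(1 - v·u), i.e. (I - K)^(-1) = I + K/(6).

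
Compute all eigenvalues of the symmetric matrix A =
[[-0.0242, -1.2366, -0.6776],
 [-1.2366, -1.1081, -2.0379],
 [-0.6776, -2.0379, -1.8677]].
sigma(A) ≈ {-4, 0, 1}

A is real symmetric, so its spectrum consists of real eigenvalues. Expanding the characteristic polynomial of the displayed matrix gives
  det(λ I - A) = p(λ) = λ^3 + (3)λ^2 + (-4)λ + (0).
Solving p(λ) = 0 yields eigenvalues ≈ -4, 0, 1. (A is shown rounded to 4 decimals, so these recover the underlying integer eigenvalues to within that precision.)
Verification: the trace of A = -3 equals the sum of eigenvalues -3, and det(A) ≈ 0.0000 matches the eigenvalue product 0.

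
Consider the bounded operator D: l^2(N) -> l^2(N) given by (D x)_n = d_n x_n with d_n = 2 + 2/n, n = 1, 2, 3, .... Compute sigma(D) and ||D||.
sigma(D) = {2 + 2/n : n ≥ 1} ∪ {2}; ||D|| = 4

A bounded diagonal operator on l^2 with diagonal entries d_n has spectrum equal to the closure of {d_n : n ≥ 1}: every d_n is an eigenvalue (with eigenvector e_n), so {d_n} ⊂ sigma(D); the spectrum is closed, so its closure is too; and for lambda not in the closure, (D - lambda I) has bounded inverse (the diagonal entries 1/(d_n - lambda) are bounded). For our sequence d_n = 2 + 2/n, n = 1, 2, 3, ...:
  - {d_n} = {2 + 2/n : n ≥ 1}; the only limit point is 2
  - closure = {2 + 2/n : n ≥ 1} ∪ {2}
For the norm: a diagonal operator has ||D|| = sup_n |d_n|. Here d_n = 2 + 2/n is positive and decreasing, so sup_n |d_n| = d_1 = 2 + 2 = 4. So ||D|| = 4.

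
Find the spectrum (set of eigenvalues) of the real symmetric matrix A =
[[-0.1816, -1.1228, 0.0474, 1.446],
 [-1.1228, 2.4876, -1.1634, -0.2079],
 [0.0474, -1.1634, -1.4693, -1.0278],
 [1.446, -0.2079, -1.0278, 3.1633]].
sigma(A) ≈ {-2, -1, 3, 4}

A is real symmetric, so its spectrum consists of real eigenvalues. Expanding the characteristic polynomial of the displayed matrix gives
  det(λ I - A) = p(λ) = λ^4 + (-4)λ^3 + (-7)λ^2 + (22)λ + (24).
Solving p(λ) = 0 yields eigenvalues ≈ -2, -1, 3, 4. (A is shown rounded to 4 decimals, so these recover the underlying integer eigenvalues to within that precision.)
Verification: the trace of A = 4 equals the sum of eigenvalues 4, and det(A) ≈ 24.0008 matches the eigenvalue product 24.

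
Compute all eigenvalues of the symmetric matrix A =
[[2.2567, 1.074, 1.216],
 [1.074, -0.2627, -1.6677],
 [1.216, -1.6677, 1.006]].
sigma(A) ≈ {-2, 2, 3}

A is real symmetric, so its spectrum consists of real eigenvalues. Expanding the characteristic polynomial of the displayed matrix gives
  det(λ I - A) = p(λ) = λ^3 + (-3)λ^2 + (-4)λ + (12).
Solving p(λ) = 0 yields eigenvalues ≈ -2, 2, 3. (A is shown rounded to 4 decimals, so these recover the underlying integer eigenvalues to within that precision.)
Verification: the trace of A = 3 equals the sum of eigenvalues 3, and det(A) ≈ -12.0007 matches the eigenvalue product -12.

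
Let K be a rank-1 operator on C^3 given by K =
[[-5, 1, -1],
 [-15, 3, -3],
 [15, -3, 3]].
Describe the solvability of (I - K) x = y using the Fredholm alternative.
(I - K) is singular (det(I - K) = 0, i.e. 1 ∈ sigma(K)). (I - K) x = y is solvable iff y ⊥ ker((I - K)^*) = span{(-5, 1, -1)}, i.e. iff -5y_1 + y_2 - y_3 = 0. When solvable, the solutions are x = y + c·(1, 3, -3), c arbitrary (ker(I - K) = span{(1, 3, -3)}, dimension 1).

K has rank 1, so it is an outer product K = u v^T: every row of K is a multiple of one row vector. Reading off the entries, u = (1, 3, -3) and v = (-5, 1, -1) (row i of K equals u_i·v^T). A rank-one matrix u v^T satisfies K u = u (v·u) and kills the (2)-dimensional subspace v^⊥, so its characteristic polynomial is lambda^2 (lambda - v·u) with v·u = tr K = 1. Hence the eigenvalues of I - K are 1 (multiplicity 2) and 1 - (1) = 0, so det(I - K) = 0. (Direct check: I - K =
[[6, -1, 1],
 [15, -2, 3],
 [-15, 3, -2]]
has determinant 0.) So 1 is an eigenvalue of K and (I - K) is not invertible. The finite-dimensional Fredholm alternative says: either (I - K) is invertible, or ker(I - K) ≠ {0} and then range(I - K) = ker((I - K)^*)^⊥, with dim ker(I - K) = dim ker((I - K)^*). We are in the second case, so we need both kernels. Kernel of I - K: (I - K) u = u - u (v·u) = u - u = 0, so ker(I - K) = span{u} = span{(1, 3, -3)} (it is exactly 1-dimensional because rank(I - K) = 2). Kernel of the adjoint: K is real, so (I - K)^* = I - K^T = I - v u^T, and (I - v u^T) v = v - v (u·v) = 0; hence ker((I - K)^*) = span{v} = span{(-5, 1, -1)}. Therefore (I - K) x = y is solvable iff <y, v> = 0, i.e. iff -5y_1 + y_2 - y_3 = 0. When this holds, K y = u (v·y) = 0, so (I - K) y = y and x = y is a particular solution; the full solution set is the line x = y + c·u = y + c·(1, 3, -3), c ∈ C.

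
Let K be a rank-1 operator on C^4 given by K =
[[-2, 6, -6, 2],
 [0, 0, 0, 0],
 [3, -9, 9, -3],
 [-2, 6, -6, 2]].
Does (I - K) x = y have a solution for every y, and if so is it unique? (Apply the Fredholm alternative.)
(I - K) is invertible (det(I - K) = -8 ≠ 0), so for every y in C^4 the equation (I - K) x = y has a unique solution.

K has rank 1, so it is an outer product K = u v^T: every row of K is a multiple of one row vector. Reading off the entries, u = (2, 0, -3, 2) and v = (-1, 3, -3, 1) (row i of K equals u_i·v^T). A rank-one matrix u v^T satisfies K u = u (v·u) and kills the (3)-dimensional subspace v^⊥, so its characteristic polynomial is lambda^3 (lambda - v·u) with v·u = tr K = 9. Hence the eigenvalues of I - K are 1 (multiplicity 3) and 1 - (9) = -8, so det(I - K) = -8. (Direct check: I - K =
[[3, -6, 6, -2],
 [0, 1, 0, 0],
 [-3, 9, -8, 3],
 [2, -6, 6, -1]]
has determinant -8.) The finite-dimensional Fredholm alternative says: either (I - K) is invertible, or ker(I - K) ≠ {0} and then range(I - K) = ker((I - K)^*)^⊥, with dim ker(I - K) = dim ker((I - K)^*). Since det(I - K) ≠ 0, 1 is not an eigenvalue of K and ker(I - K) = {0}, so we are in the first case: for every y there is a unique x = (I - K)^(-1) y. Explicitly, by the Sherman–Morrison formula, (I - u v^T)^(-1) = I + u v^T/(1 - v·u), i.e. (I - K)^(-1) = I + K/(-8).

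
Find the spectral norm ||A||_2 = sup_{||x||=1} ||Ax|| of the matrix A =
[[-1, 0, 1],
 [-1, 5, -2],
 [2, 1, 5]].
||A||_2 ≈ 6.1015 (= sqrt(largest eigenvalue of A^T A))

||A||_2 = sigma_max(A) = sqrt(lambda_max(A^T A)). Form the symmetric matrix M = A^T A =
[[6, -3, 11],
 [-3, 26, -5],
 [11, -5, 30]].
Its characteristic polynomial (trace, sum of principal 2x2 minors, determinant of M give the coefficients) is
  p(λ) = det(λ I - M) = λ^3 - 62λ^2 + 961λ - 1444.
No integer candidate from the rational root theorem (±divisors of 1444) is a root, so the roots are irrational. The cubic discriminant is Δ = 115774144 > 0, so there are three distinct real roots. p(1) = -544 and p(2) = 238 have opposite signs, so a root lies in (1, 2); Newton's method refines it to λ ≈ 1.6797. p(23) = 28 and p(24) = -268 have opposite signs, so a root lies in (23, 24); Newton's method refines it to λ ≈ 23.0923. p(37) = -112 and p(38) = 418 have opposite signs, so a root lies in (37, 38); Newton's method refines it to λ ≈ 37.228. Check (Vieta): the three roots sum to 62, matching tr M = 62.
So the eigenvalues of A^T A are ≈ 1.6797, 23.0923, 37.228 (all ≥ 0, as they must be for A^T A). The largest is λ_max ≈ 37.228, hence ||A||_2 = sqrt(λ_max) ≈ 6.1015.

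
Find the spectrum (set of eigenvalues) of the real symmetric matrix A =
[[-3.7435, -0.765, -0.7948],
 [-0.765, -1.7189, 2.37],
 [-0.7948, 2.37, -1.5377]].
sigma(A) ≈ {-4, 1} (-4 with multiplicity 2)

A is real symmetric, so its spectrum consists of real eigenvalues. Expanding the characteristic polynomial of the displayed matrix gives
  det(λ I - A) = p(λ) = λ^3 + (7)λ^2 + (8)λ + (-16).
Solving p(λ) = 0 yields eigenvalues ≈ -4, -4, 1. (A is shown rounded to 4 decimals, so these recover the underlying integer eigenvalues to within that precision.)
Verification: the trace of A = -7 equals the sum of eigenvalues -7, and det(A) ≈ 16.0000 matches the eigenvalue product 16.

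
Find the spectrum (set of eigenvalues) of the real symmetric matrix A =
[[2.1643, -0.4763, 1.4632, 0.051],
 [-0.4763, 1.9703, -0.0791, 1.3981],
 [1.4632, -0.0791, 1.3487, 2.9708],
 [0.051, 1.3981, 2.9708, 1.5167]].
sigma(A) ≈ {-2, 1, 3, 5}

A is real symmetric, so its spectrum consists of real eigenvalues. Expanding the characteristic polynomial of the displayed matrix gives
  det(λ I - A) = p(λ) = λ^4 + (-7)λ^3 + (5)λ^2 + (31)λ + (-29.999).
Solving p(λ) = 0 yields eigenvalues ≈ -2, 1, 3, 5. (A is shown rounded to 4 decimals, so these recover the underlying integer eigenvalues to within that precision.)
Verification: the trace of A = 7 equals the sum of eigenvalues 7, and det(A) ≈ -29.9990 matches the eigenvalue product -30.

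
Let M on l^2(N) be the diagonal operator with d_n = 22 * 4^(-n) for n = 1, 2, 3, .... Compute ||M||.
||M|| = 11/2 (attained at n = 1)

For M diagonal, ||M|| = sup_n |d_n|. The sequence d_n = 22 * 4^(-n) is positive and strictly decreasing (ratio 4^(-1) < 1), so the supremum is d_1 = 22/4 = 11/2. Hence ||M|| = 11/2.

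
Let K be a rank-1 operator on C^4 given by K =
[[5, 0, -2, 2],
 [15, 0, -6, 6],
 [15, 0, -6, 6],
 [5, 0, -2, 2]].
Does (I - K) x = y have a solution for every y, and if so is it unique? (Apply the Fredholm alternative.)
(I - K) is singular (det(I - K) = 0, i.e. 1 ∈ sigma(K)). (I - K) x = y is solvable iff y ⊥ ker((I - K)^*) = span{(5, 0, -2, 2)}, i.e. iff 5y_1 - 2y_3 + 2y_4 = 0. When solvable, the solutions are x = y + c·(1, 3, 3, 1), c arbitrary (ker(I - K) = span{(1, 3, 3, 1)}, dimension 1).

K has rank 1, so it is an outer product K = u v^T: every row of K is a multiple of one row vector. Reading off the entries, u = (1, 3, 3, 1) and v = (5, 0, -2, 2) (row i of K equals u_i·v^T). A rank-one matrix u v^T satisfies K u = u (v·u) and kills the (3)-dimensional subspace v^⊥, so its characteristic polynomial is lambda^3 (lambda - v·u) with v·u = tr K = 1. Hence the eigenvalues of I - K are 1 (multiplicity 3) and 1 - (1) = 0, so det(I - K) = 0. (Direct check: I - K =
[[-4, 0, 2, -2],
 [-15, 1, 6, -6],
 [-15, 0, 7, -6],
 [-5, 0, 2, -1]]
has determinant 0.) So 1 is an eigenvalue of K and (I - K) is not invertible. The finite-dimensional Fredholm alternative says: either (I - K) is invertible, or ker(I - K) ≠ {0} and then range(I - K) = ker((I - K)^*)^⊥, with dim ker(I - K) = dim ker((I - K)^*). We are in the second case, so we need both kernels. Kernel of I - K: (I - K) u = u - u (v·u) = u - u = 0, so ker(I - K) = span{u} = span{(1, 3, 3, 1)} (it is exactly 1-dimensional because rank(I - K) = 3). Kernel of the adjoint: K is real, so (I - K)^* = I - K^T = I - v u^T, and (I - v u^T) v = v - v (u·v) = 0; hence ker((I - K)^*) = span{v} = span{(5, 0, -2, 2)}. Therefore (I - K) x = y is solvable iff <y, v> = 0, i.e. iff 5y_1 - 2y_3 + 2y_4 = 0. When this holds, K y = u (v·y) = 0, so (I - K) y = y and x = y is a particular solution; the full solution set is the line x = y + c·u = y + c·(1, 3, 3, 1), c ∈ C.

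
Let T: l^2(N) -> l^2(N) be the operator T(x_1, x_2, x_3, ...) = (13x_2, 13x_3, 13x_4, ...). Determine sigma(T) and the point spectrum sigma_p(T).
sigma(T) = closed disk {z in C : |z| ≤ 13}; sigma_p(T) = open disk {z in C : |z| < 13}

Note T = 13·V where V is the unit left shift (V x)_k = x_{k+1}; so sigma(T) = 13·sigma(V) and ||T|| = 13||V||. ||T x||^2 = 169sum_{k≥2} |x_k|^2 ≤ 169||x||^2, with equality on {x : x_1 = 0}, so ||T|| = 13. For any lambda with |lambda| < 13, set r = lambda/13 (|r| < 1); the vector x = (1, r, r^2, ...) is in l^2 and satisfies T x = 13(r, r^2, ...) = lambda x, so lambda is an eigenvalue. On the boundary |lambda| = 13 the geometric series diverges, so no l^2 eigenvector exists, but these lambda lie in the approximate point spectrum. Hence sigma(T) is the closed disk of radius 13 and sigma_p(T) is the open disk.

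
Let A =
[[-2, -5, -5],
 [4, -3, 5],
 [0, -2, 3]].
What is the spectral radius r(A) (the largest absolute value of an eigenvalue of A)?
r(A) ≈ 5.8867

The eigenvalues of A are the roots of its characteristic polynomial. With M = A (coefficients from the trace, the sum of principal 2x2 minors, and det A):
  p(λ) = det(λ I - M) = λ^3 + 2λ^2 + 21λ - 98.
No integer candidate from the rational root theorem (±divisors of 98) is a root, so the roots are irrational. The cubic discriminant is Δ = -365540 < 0, so there is one real root and a complex-conjugate pair. p(2) = -40 and p(3) = 10 have opposite signs, so a root lies in (2, 3); Newton's method refines it to λ ≈ 2.828. Dividing out (λ - (2.828)) leaves approximately λ^2 + 4.828λ + 34.6535. For λ^2 + 4.828λ + 34.6535 the discriminant is -115.3046. It is negative, so the remaining roots are the complex-conjugate pair λ ≈ -2.414 ± 5.369i. Their product equals the constant term, so |λ|^2 ≈ 34.6535 and |λ| ≈ 5.8867.
Thus the eigenvalues (to 4 decimals) are 2.828 (modulus 2.828); -2.414 ± 5.369i (modulus 5.8867). The spectral radius is the largest modulus: r(A) ≈ 5.8867. (Cross-check: r(A) ≤ ||A||_2 ≈ 8.6866; equality holds whenever A is normal, though it can also hold for some non-normal A.)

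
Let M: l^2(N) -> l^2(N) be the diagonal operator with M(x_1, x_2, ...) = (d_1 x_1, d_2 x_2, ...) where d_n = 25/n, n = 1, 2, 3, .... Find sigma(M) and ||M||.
sigma(M) = {25/n : n ≥ 1} ∪ {0}; ||M|| = 25

A bounded diagonal operator on l^2 with diagonal entries d_n has spectrum equal to the closure of {d_n : n ≥ 1}: every d_n is an eigenvalue (with eigenvector e_n), so {d_n} ⊂ sigma(M); the spectrum is closed, so its closure is too; and for lambda not in the closure, (M - lambda I) has bounded inverse (the diagonal entries 1/(d_n - lambda) are bounded). For our sequence d_n = 25/n, n = 1, 2, 3, ...:
  - {d_n} = {25/n : n ≥ 1}; the only limit point is 0
  - closure = {25/n : n ≥ 1} ∪ {0}
For the norm: a diagonal operator has ||M|| = sup_n |d_n|. Here d_n = 25/n is positive and decreasing, so sup_n |d_n| = d_1 = 25. So ||M|| = 25.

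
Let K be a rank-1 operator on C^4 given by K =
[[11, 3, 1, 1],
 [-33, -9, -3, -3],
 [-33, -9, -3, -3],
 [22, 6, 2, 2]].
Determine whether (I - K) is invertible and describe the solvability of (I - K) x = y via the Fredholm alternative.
(I - K) is singular (det(I - K) = 0, i.e. 1 ∈ sigma(K)). (I - K) x = y is solvable iff y ⊥ ker((I - K)^*) = span{(11, 3, 1, 1)}, i.e. iff 11y_1 + 3y_2 + y_3 + y_4 = 0. When solvable, the solutions are x = y + c·(1, -3, -3, 2), c arbitrary (ker(I - K) = span{(1, -3, -3, 2)}, dimension 1).

K has rank 1, so it is an outer product K = u v^T: every row of K is a multiple of one row vector. Reading off the entries, u = (1, -3, -3, 2) and v = (11, 3, 1, 1) (row i of K equals u_i·v^T). A rank-one matrix u v^T satisfies K u = u (v·u) and kills the (3)-dimensional subspace v^⊥, so its characteristic polynomial is lambda^3 (lambda - v·u) with v·u = tr K = 1. Hence the eigenvalues of I - K are 1 (multiplicity 3) and 1 - (1) = 0, so det(I - K) = 0. (Direct check: I - K =
[[-10, -3, -1, -1],
 [33, 10, 3, 3],
 [33, 9, 4, 3],
 [-22, -6, -2, -1]]
has determinant 0.) So 1 is an eigenvalue of K and (I - K) is not invertible. The finite-dimensional Fredholm alternative says: either (I - K) is invertible, or ker(I - K) ≠ {0} and then range(I - K) = ker((I - K)^*)^⊥, with dim ker(I - K) = dim ker((I - K)^*). We are in the second case, so we need both kernels. Kernel of I - K: (I - K) u = u - u (v·u) = u - u = 0, so ker(I - K) = span{u} = span{(1, -3, -3, 2)} (it is exactly 1-dimensional because rank(I - K) = 3). Kernel of the adjoint: K is real, so (I - K)^* = I - K^T = I - v u^T, and (I - v u^T) v = v - v (u·v) = 0; hence ker((I - K)^*) = span{v} = span{(11, 3, 1, 1)}. Therefore (I - K) x = y is solvable iff <y, v> = 0, i.e. iff 11y_1 + 3y_2 + y_3 + y_4 = 0. When this holds, K y = u (v·y) = 0, so (I - K) y = y and x = y is a particular solution; the full solution set is the line x = y + c·u = y + c·(1, -3, -3, 2), c ∈ C.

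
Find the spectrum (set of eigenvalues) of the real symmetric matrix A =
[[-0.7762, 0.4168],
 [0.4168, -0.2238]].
sigma(A) ≈ {-1, 0}

A is real symmetric, so its spectrum consists of real eigenvalues. Expanding the characteristic polynomial of the displayed matrix gives
  det(λ I - A) = p(λ) = λ^2 + (1)λ + (0).
Solving p(λ) = 0 yields eigenvalues ≈ -1, 0. (A is shown rounded to 4 decimals, so these recover the underlying integer eigenvalues to within that precision.)
Verification: the trace of A = -1 equals the sum of eigenvalues -1, and det(A) ≈ -0.0000 matches the eigenvalue product 0.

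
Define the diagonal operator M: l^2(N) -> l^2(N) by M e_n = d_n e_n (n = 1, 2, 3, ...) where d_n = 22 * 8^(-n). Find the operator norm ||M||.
||M|| = 11/4 (attained at n = 1)

For M diagonal, ||M|| = sup_n |d_n|. The sequence d_n = 22 * 8^(-n) is positive and strictly decreasing (ratio 8^(-1) < 1), so the supremum is d_1 = 22/8 = 11/4. Hence ||M|| = 11/4.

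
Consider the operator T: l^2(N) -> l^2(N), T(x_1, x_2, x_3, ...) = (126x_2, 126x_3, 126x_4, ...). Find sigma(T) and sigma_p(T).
sigma(T) = closed disk {z in C : |z| ≤ 126}; sigma_p(T) = open disk {z in C : |z| < 126}

Note T = 126·V where V is the unit left shift (V x)_k = x_{k+1}; so sigma(T) = 126·sigma(V) and ||T|| = 126||V||. ||T x||^2 = 15876sum_{k≥2} |x_k|^2 ≤ 15876||x||^2, with equality on {x : x_1 = 0}, so ||T|| = 126. For any lambda with |lambda| < 126, set r = lambda/126 (|r| < 1); the vector x = (1, r, r^2, ...) is in l^2 and satisfies T x = 126(r, r^2, ...) = lambda x, so lambda is an eigenvalue. On the boundary |lambda| = 126 the geometric series diverges, so no l^2 eigenvector exists, but these lambda lie in the approximate point spectrum. Hence sigma(T) is the closed disk of radius 126 and sigma_p(T) is the open disk.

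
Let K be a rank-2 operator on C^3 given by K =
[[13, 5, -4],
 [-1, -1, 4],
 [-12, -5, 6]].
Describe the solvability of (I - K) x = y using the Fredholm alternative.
(I - K) is invertible (det(I - K) = 19 ≠ 0), so for every y in C^3 the equation (I - K) x = y has a unique solution.

K has rank 2 and factors as K = U V^T = u1 v1^T + u2 v2^T with u1 = (-2, 2, 3), v1 = (-2, -1, 2), u2 = (-3, -1, 2), v2 = (-3, -1, 0) (multiplying out reproduces the displayed K). The nonzero eigenvalues of U V^T coincide with those of the 2 x 2 matrix G = V^T U = [[v1·u1, v1·u2], [v2·u1, v2·u2]] = [[8, 11], [4, 10]], and by the Sylvester determinant identity det(I_3 - U V^T) = det(I_2 - V^T U) = det([[-7, -11], [-4, -9]]) = (-7)(-9) - (-11)(-4) = 19. (Direct check: I - K =
[[-12, -5, 4],
 [1, 2, -4],
 [12, 5, -5]]
has determinant 19.) The finite-dimensional Fredholm alternative says: either (I - K) is invertible, or ker(I - K) ≠ {0} and then range(I - K) = ker((I - K)^*)^⊥, with dim ker(I - K) = dim ker((I - K)^*). Since det(I - K) ≠ 0, 1 is not an eigenvalue of K and ker(I - K) = {0}, so we are in the first case: for every y there is a unique x = (I - K)^(-1) y. (Explicitly, by the Woodbury identity, (I - U V^T)^(-1) = I + U (I_2 - G)^(-1) V^T.)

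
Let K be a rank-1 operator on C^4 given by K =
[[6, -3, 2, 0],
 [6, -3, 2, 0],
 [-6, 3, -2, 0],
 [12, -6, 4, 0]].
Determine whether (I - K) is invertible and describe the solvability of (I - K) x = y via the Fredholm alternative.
(I - K) is singular (det(I - K) = 0, i.e. 1 ∈ sigma(K)). (I - K) x = y is solvable iff y ⊥ ker((I - K)^*) = span{(6, -3, 2, 0)}, i.e. iff 6y_1 - 3y_2 + 2y_3 = 0. When solvable, the solutions are x = y + c·(1, 1, -1, 2), c arbitrary (ker(I - K) = span{(1, 1, -1, 2)}, dimension 1).

K has rank 1, so it is an outer product K = u v^T: every row of K is a multiple of one row vector. Reading off the entries, u = (1, 1, -1, 2) and v = (6, -3, 2, 0) (row i of K equals u_i·v^T). A rank-one matrix u v^T satisfies K u = u (v·u) and kills the (3)-dimensional subspace v^⊥, so its characteristic polynomial is lambda^3 (lambda - v·u) with v·u = tr K = 1. Hence the eigenvalues of I - K are 1 (multiplicity 3) and 1 - (1) = 0, so det(I - K) = 0. (Direct check: I - K =
[[-5, 3, -2, 0],
 [-6, 4, -2, 0],
 [6, -3, 3, 0],
 [-12, 6, -4, 1]]
has determinant 0.) So 1 is an eigenvalue of K and (I - K) is not invertible. The finite-dimensional Fredholm alternative says: either (I - K) is invertible, or ker(I - K) ≠ {0} and then range(I - K) = ker((I - K)^*)^⊥, with dim ker(I - K) = dim ker((I - K)^*). We are in the second case, so we need both kernels. Kernel of I - K: (I - K) u = u - u (v·u) = u - u = 0, so ker(I - K) = span{u} = span{(1, 1, -1, 2)} (it is exactly 1-dimensional because rank(I - K) = 3). Kernel of the adjoint: K is real, so (I - K)^* = I - K^T = I - v u^T, and (I - v u^T) v = v - v (u·v) = 0; hence ker((I - K)^*) = span{v} = span{(6, -3, 2, 0)}. Therefore (I - K) x = y is solvable iff <y, v> = 0, i.e. iff 6y_1 - 3y_2 + 2y_3 = 0. When this holds, K y = u (v·y) = 0, so (I - K) y = y and x = y is a particular solution; the full solution set is the line x = y + c·u = y + c·(1, 1, -1, 2), c ∈ C.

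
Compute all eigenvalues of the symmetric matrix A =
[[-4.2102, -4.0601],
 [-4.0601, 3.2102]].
sigma(A) ≈ {-6, 5}

A is real symmetric, so its spectrum consists of real eigenvalues. Expanding the characteristic polynomial of the displayed matrix gives
  det(λ I - A) = p(λ) = λ^2 + (1)λ + (-30).
Solving p(λ) = 0 yields eigenvalues ≈ -6, 5. (A is shown rounded to 4 decimals, so these recover the underlying integer eigenvalues to within that precision.)
Verification: the trace of A = -1 equals the sum of eigenvalues -1, and det(A) ≈ -30.0000 matches the eigenvalue product -30.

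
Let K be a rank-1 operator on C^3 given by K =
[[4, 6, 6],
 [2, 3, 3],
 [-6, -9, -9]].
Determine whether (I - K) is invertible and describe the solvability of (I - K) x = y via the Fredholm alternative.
(I - K) is invertible (det(I - K) = 3 ≠ 0), so for every y in C^3 the equation (I - K) x = y has a unique solution.

K has rank 1, so it is an outer product K = u v^T: every row of K is a multiple of one row vector. Reading off the entries, u = (-2, -1, 3) and v = (-2, -3, -3) (row i of K equals u_i·v^T). A rank-one matrix u v^T satisfies K u = u (v·u) and kills the (2)-dimensional subspace v^⊥, so its characteristic polynomial is lambda^2 (lambda - v·u) with v·u = tr K = -2. Hence the eigenvalues of I - K are 1 (multiplicity 2) and 1 - (-2) = 3, so det(I - K) = 3. (Direct check: I - K =
[[-3, -6, -6],
 [-2, -2, -3],
 [6, 9, 10]]
has determinant 3.) The finite-dimensional Fredholm alternative says: either (I - K) is invertible, or ker(I - K) ≠ {0} and then range(I - K) = ker((I - K)^*)^⊥, with dim ker(I - K) = dim ker((I - K)^*). Since det(I - K) ≠ 0, 1 is not an eigenvalue of K and ker(I - K) = {0}, so we are in the first case: for every y there is a unique x = (I - K)^(-1) y. Explicitly, by the Sherman–Morrison formula, (I - u v^T)^(-1) = I + u v^T/(1 - v·u), i.e. (I - K)^(-1) = I + K/(3).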